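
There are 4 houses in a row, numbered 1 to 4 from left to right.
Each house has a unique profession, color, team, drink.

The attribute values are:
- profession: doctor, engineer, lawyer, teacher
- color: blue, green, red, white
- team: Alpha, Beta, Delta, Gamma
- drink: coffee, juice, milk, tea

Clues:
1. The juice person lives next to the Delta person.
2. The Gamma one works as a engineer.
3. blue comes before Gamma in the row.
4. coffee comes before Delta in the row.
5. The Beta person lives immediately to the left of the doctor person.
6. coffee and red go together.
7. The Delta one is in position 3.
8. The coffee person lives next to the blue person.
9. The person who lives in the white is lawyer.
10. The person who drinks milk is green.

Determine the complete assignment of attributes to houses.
Solution:

House | Profession | Color | Team | Drink
-----------------------------------------
  1   | teacher | red | Beta | coffee
  2   | doctor | blue | Alpha | juice
  3   | lawyer | white | Delta | tea
  4   | engineer | green | Gamma | milk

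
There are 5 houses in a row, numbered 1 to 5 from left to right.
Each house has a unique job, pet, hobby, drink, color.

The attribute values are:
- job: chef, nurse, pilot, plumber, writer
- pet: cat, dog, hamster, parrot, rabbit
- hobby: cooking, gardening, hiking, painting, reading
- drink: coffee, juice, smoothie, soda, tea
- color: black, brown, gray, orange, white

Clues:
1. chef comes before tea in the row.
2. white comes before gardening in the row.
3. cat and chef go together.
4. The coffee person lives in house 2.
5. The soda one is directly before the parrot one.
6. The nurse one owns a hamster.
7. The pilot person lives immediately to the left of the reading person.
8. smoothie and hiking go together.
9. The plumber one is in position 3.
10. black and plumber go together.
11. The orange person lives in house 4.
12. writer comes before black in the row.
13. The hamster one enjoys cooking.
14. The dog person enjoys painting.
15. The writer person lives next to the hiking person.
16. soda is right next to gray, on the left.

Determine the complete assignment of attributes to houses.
Solution:

House | Job | Pet | Hobby | Drink | Color
-----------------------------------------
  1   | pilot | dog | painting | soda | white
  2   | writer | parrot | reading | coffee | gray
  3   | plumber | rabbit | hiking | smoothie | black
  4   | chef | cat | gardening | juice | orange
  5   | nurse | hamster | cooking | tea | brown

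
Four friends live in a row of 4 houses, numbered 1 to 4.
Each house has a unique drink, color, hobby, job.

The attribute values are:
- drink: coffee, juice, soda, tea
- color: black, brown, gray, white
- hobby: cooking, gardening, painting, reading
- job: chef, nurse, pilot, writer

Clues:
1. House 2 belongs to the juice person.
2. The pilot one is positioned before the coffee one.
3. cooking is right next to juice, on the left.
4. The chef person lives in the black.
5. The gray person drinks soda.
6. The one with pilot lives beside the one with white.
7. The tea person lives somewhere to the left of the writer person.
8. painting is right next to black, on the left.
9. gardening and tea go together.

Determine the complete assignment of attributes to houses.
Solution:

House | Drink | Color | Hobby | Job
-----------------------------------
  1   | soda | gray | cooking | pilot
  2   | juice | white | painting | nurse
  3   | tea | black | gardening | chef
  4   | coffee | brown | reading | writer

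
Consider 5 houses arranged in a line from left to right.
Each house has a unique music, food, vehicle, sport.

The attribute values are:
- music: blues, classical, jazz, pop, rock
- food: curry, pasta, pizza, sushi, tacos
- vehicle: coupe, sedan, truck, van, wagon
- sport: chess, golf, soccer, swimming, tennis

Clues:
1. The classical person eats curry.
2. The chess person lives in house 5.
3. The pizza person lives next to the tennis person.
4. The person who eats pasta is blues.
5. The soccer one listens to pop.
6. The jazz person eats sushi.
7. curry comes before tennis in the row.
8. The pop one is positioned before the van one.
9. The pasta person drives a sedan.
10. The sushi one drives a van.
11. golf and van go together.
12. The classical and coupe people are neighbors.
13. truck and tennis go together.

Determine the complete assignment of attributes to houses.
Solution:

House | Music | Food | Vehicle | Sport
--------------------------------------
  1   | classical | curry | wagon | swimming
  2   | pop | pizza | coupe | soccer
  3   | rock | tacos | truck | tennis
  4   | jazz | sushi | van | golf
  5   | blues | pasta | sedan | chess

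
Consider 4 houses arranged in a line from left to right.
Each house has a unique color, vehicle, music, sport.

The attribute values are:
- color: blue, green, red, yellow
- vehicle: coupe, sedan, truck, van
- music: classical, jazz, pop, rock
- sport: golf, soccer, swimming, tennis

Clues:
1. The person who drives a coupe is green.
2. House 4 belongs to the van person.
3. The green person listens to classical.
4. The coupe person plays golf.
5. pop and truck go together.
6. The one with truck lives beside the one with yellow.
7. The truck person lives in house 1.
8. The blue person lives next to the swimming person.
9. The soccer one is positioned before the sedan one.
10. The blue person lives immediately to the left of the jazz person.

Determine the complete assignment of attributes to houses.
Solution:

House | Color | Vehicle | Music | Sport
---------------------------------------
  1   | blue | truck | pop | soccer
  2   | yellow | sedan | jazz | swimming
  3   | green | coupe | classical | golf
  4   | red | van | rock | tennis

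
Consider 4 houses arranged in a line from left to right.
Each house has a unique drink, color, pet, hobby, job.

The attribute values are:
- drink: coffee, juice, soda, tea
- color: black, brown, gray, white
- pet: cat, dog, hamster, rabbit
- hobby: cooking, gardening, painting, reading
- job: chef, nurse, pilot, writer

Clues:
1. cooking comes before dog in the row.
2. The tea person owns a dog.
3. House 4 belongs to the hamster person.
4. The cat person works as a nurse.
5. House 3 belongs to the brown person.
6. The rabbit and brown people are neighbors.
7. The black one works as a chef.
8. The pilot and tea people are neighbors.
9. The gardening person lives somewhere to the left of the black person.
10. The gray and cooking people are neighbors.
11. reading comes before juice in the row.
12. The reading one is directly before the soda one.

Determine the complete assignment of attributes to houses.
Solution:

House | Drink | Color | Pet | Hobby | Job
-----------------------------------------
  1   | coffee | gray | cat | reading | nurse
  2   | soda | white | rabbit | cooking | pilot
  3   | tea | brown | dog | gardening | writer
  4   | juice | black | hamster | painting | chef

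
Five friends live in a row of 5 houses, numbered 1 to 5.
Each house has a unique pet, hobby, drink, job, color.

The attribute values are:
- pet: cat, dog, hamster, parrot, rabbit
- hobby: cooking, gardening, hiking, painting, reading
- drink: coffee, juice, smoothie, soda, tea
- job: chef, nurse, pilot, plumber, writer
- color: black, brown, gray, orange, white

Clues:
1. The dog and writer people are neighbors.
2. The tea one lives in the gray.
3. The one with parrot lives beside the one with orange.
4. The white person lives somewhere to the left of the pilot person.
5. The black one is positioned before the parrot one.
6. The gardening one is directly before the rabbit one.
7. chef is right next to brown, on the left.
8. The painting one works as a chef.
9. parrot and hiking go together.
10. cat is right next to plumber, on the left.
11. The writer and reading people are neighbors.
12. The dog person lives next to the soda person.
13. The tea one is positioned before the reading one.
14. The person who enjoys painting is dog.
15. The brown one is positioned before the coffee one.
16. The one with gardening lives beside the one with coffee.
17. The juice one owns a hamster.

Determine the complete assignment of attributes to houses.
Solution:

House | Pet | Hobby | Drink | Job | Color
-----------------------------------------
  1   | dog | painting | tea | chef | gray
  2   | cat | gardening | soda | writer | brown
  3   | rabbit | reading | coffee | plumber | black
  4   | parrot | hiking | smoothie | nurse | white
  5   | hamster | cooking | juice | pilot | orange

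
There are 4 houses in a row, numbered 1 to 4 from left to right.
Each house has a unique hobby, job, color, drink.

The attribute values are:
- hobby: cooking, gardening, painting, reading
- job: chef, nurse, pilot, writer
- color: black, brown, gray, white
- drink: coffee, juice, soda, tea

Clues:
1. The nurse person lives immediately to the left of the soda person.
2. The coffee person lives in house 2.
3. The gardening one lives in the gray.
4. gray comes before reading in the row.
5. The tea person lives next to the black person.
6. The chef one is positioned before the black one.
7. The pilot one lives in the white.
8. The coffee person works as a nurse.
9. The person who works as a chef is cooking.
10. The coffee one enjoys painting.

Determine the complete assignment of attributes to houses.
Solution:

House | Hobby | Job | Color | Drink
-----------------------------------
  1   | cooking | chef | brown | tea
  2   | painting | nurse | black | coffee
  3   | gardening | writer | gray | soda
  4   | reading | pilot | white | juice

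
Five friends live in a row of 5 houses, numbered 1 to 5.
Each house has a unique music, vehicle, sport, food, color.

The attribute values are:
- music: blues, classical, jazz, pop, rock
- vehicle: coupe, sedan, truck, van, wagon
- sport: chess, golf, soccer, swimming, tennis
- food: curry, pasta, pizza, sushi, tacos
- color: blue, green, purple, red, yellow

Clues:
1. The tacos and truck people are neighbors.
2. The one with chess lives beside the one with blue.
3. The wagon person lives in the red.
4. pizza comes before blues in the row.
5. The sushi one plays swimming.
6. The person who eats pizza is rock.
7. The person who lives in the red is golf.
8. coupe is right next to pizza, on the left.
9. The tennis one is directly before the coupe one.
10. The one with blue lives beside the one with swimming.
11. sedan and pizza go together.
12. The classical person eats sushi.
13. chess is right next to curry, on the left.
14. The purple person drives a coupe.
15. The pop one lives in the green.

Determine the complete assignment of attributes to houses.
Solution:

House | Music | Vehicle | Sport | Food | Color
----------------------------------------------
  1   | pop | van | chess | tacos | green
  2   | jazz | truck | tennis | curry | blue
  3   | classical | coupe | swimming | sushi | purple
  4   | rock | sedan | soccer | pizza | yellow
  5   | blues | wagon | golf | pasta | red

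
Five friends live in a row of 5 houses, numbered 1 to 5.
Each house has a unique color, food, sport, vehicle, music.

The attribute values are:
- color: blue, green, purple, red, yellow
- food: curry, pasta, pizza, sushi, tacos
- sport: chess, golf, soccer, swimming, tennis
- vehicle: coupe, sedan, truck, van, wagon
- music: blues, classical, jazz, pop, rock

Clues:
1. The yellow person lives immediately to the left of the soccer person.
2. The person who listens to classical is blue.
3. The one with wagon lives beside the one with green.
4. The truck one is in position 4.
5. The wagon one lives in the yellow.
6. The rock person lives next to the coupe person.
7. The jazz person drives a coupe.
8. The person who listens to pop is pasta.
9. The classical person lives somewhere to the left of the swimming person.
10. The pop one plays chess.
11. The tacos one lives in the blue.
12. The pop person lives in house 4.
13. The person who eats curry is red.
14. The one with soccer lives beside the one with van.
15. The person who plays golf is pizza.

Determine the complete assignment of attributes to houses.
Solution:

House | Color | Food | Sport | Vehicle | Music
----------------------------------------------
  1   | yellow | pizza | golf | wagon | rock
  2   | green | sushi | soccer | coupe | jazz
  3   | blue | tacos | tennis | van | classical
  4   | purple | pasta | chess | truck | pop
  5   | red | curry | swimming | sedan | blues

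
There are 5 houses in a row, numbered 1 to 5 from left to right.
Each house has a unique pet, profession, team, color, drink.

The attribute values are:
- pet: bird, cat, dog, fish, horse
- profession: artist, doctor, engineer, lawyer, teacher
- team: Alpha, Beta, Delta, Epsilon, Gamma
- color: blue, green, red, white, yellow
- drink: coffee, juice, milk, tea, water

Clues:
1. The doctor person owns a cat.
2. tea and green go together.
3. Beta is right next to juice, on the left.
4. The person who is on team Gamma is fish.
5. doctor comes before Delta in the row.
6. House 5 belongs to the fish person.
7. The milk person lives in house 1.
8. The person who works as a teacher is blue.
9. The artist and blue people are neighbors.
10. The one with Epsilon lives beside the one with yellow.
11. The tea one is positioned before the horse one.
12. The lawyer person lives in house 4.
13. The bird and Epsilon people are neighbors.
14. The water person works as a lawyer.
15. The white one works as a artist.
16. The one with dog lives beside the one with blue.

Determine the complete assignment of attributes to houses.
Solution:

House | Pet | Profession | Team | Color | Drink
-----------------------------------------------
  1   | dog | artist | Beta | white | milk
  2   | bird | teacher | Alpha | blue | juice
  3   | cat | doctor | Epsilon | green | tea
  4   | horse | lawyer | Delta | yellow | water
  5   | fish | engineer | Gamma | red | coffee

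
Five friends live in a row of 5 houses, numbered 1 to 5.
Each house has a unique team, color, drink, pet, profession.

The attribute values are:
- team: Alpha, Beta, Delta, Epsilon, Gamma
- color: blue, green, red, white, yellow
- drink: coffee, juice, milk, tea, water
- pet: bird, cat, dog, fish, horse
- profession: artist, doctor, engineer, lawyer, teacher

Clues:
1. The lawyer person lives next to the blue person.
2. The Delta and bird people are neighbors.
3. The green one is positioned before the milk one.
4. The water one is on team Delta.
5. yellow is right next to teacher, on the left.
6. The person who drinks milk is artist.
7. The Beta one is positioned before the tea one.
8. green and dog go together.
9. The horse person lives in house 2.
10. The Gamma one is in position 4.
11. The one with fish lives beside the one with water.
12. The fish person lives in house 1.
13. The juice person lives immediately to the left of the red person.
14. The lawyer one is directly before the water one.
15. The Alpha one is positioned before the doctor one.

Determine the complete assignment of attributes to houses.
Solution:

House | Team | Color | Drink | Pet | Profession
-----------------------------------------------
  1   | Beta | yellow | coffee | fish | lawyer
  2   | Delta | blue | water | horse | teacher
  3   | Alpha | white | tea | bird | engineer
  4   | Gamma | green | juice | dog | doctor
  5   | Epsilon | red | milk | cat | artist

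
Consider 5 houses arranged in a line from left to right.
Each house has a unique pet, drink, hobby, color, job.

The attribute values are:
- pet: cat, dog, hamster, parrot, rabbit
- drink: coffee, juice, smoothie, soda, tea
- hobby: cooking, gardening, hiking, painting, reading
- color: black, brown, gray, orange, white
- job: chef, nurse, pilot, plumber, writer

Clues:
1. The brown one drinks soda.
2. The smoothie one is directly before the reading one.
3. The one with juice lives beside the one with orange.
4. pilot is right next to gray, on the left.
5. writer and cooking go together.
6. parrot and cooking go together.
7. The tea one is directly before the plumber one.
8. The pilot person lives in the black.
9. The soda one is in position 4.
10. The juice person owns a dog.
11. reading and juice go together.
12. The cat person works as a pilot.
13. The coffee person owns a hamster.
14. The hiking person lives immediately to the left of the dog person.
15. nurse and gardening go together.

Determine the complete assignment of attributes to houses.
Solution:

House | Pet | Drink | Hobby | Color | Job
-----------------------------------------
  1   | cat | smoothie | hiking | black | pilot
  2   | dog | juice | reading | gray | chef
  3   | parrot | tea | cooking | orange | writer
  4   | rabbit | soda | painting | brown | plumber
  5   | hamster | coffee | gardening | white | nurse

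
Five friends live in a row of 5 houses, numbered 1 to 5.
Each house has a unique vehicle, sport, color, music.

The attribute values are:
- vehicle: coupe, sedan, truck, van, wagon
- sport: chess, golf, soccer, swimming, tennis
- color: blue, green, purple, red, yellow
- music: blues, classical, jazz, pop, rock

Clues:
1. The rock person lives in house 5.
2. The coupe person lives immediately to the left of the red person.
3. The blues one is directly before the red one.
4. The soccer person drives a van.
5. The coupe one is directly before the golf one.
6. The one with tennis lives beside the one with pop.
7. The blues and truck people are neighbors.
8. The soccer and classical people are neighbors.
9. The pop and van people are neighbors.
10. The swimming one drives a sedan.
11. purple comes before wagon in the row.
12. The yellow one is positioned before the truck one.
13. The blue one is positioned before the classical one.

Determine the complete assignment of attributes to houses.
Solution:

House | Vehicle | Sport | Color | Music
---------------------------------------
  1   | coupe | tennis | yellow | blues
  2   | truck | golf | red | pop
  3   | van | soccer | blue | jazz
  4   | sedan | swimming | purple | classical
  5   | wagon | chess | green | rock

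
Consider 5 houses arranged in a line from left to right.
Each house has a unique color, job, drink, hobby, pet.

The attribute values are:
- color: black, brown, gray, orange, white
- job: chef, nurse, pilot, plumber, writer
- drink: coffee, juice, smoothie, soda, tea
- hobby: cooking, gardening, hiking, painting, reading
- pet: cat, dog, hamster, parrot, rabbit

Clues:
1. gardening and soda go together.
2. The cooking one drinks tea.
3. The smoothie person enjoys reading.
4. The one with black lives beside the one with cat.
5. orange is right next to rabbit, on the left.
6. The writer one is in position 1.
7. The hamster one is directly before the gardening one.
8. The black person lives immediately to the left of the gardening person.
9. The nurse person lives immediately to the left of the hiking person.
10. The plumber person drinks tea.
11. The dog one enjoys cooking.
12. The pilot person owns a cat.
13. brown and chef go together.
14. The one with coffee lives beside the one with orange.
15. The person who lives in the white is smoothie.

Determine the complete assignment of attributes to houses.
Solution:

House | Color | Job | Drink | Hobby | Pet
-----------------------------------------
  1   | black | writer | coffee | painting | hamster
  2   | orange | pilot | soda | gardening | cat
  3   | white | nurse | smoothie | reading | rabbit
  4   | brown | chef | juice | hiking | parrot
  5   | gray | plumber | tea | cooking | dog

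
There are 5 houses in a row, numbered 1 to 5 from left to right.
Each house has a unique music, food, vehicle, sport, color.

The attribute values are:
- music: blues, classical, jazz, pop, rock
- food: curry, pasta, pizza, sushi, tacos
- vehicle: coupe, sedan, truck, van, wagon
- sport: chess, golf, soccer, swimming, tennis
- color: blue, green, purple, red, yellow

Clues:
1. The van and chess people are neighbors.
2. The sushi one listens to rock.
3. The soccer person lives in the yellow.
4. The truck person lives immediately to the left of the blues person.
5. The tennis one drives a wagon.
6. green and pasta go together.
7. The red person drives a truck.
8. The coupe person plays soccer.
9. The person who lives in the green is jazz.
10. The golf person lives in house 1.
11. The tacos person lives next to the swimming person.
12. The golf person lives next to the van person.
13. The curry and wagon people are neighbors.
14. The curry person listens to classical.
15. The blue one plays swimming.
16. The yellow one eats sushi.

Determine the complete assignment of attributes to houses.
Solution:

House | Music | Food | Vehicle | Sport | Color
----------------------------------------------
  1   | pop | tacos | truck | golf | red
  2   | blues | pizza | van | swimming | blue
  3   | classical | curry | sedan | chess | purple
  4   | jazz | pasta | wagon | tennis | green
  5   | rock | sushi | coupe | soccer | yellow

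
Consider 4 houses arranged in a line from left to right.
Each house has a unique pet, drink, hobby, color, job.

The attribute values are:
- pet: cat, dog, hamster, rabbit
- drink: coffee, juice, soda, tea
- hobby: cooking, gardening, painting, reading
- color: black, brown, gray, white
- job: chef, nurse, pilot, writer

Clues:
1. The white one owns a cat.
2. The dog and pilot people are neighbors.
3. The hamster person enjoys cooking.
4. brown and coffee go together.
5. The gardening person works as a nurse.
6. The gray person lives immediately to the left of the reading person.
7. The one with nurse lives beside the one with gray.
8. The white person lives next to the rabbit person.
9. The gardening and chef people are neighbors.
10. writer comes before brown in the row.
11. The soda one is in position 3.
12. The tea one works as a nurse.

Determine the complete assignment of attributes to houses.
Solution:

House | Pet | Drink | Hobby | Color | Job
-----------------------------------------
  1   | cat | tea | gardening | white | nurse
  2   | rabbit | juice | painting | gray | chef
  3   | dog | soda | reading | black | writer
  4   | hamster | coffee | cooking | brown | pilot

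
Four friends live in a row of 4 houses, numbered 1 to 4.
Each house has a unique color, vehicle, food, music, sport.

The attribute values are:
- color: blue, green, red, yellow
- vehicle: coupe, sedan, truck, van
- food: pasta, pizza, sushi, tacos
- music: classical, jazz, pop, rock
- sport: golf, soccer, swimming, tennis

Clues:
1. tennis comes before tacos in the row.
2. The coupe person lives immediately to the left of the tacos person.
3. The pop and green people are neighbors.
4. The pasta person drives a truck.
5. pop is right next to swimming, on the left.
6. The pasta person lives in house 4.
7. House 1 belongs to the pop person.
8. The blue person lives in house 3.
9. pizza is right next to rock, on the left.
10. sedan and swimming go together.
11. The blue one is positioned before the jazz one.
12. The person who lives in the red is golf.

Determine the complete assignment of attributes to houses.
Solution:

House | Color | Vehicle | Food | Music | Sport
----------------------------------------------
  1   | yellow | coupe | pizza | pop | tennis
  2   | green | sedan | tacos | rock | swimming
  3   | blue | van | sushi | classical | soccer
  4   | red | truck | pasta | jazz | golf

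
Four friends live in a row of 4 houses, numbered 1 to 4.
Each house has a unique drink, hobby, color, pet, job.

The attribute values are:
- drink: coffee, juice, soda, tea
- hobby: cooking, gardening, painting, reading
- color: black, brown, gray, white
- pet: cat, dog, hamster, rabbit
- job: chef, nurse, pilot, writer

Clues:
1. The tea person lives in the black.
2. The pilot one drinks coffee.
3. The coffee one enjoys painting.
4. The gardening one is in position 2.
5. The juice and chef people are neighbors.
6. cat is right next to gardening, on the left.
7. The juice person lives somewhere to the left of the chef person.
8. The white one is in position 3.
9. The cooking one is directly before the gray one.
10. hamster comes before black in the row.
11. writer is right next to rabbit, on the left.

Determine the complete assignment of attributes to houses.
Solution:

House | Drink | Hobby | Color | Pet | Job
-----------------------------------------
  1   | juice | cooking | brown | cat | writer
  2   | soda | gardening | gray | rabbit | chef
  3   | coffee | painting | white | hamster | pilot
  4   | tea | reading | black | dog | nurse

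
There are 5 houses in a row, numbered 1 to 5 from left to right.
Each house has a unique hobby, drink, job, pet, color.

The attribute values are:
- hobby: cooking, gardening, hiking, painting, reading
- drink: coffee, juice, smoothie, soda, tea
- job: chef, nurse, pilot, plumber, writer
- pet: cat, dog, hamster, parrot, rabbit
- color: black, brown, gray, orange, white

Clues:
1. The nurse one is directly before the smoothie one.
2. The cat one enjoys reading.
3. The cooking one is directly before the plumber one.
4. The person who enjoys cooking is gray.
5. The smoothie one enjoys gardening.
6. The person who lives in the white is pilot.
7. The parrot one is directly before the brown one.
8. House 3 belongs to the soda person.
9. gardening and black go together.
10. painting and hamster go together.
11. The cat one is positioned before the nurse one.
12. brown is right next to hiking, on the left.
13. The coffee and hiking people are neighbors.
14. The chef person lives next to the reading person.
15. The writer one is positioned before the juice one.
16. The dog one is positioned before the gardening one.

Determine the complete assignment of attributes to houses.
Solution:

House | Hobby | Drink | Job | Pet | Color
-----------------------------------------
  1   | cooking | tea | chef | parrot | gray
  2   | reading | coffee | plumber | cat | brown
  3   | hiking | soda | nurse | dog | orange
  4   | gardening | smoothie | writer | rabbit | black
  5   | painting | juice | pilot | hamster | white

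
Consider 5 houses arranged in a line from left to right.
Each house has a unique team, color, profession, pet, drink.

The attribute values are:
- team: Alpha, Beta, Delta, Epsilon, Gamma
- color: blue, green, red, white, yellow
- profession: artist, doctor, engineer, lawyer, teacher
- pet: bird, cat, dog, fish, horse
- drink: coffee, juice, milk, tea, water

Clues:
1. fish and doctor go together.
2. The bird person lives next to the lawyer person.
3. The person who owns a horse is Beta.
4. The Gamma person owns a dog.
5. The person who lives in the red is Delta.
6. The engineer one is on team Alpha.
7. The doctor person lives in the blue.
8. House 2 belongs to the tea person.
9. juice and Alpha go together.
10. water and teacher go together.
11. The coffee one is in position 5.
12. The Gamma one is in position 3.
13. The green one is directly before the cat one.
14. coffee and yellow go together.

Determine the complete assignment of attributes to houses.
Solution:

House | Team | Color | Profession | Pet | Drink
-----------------------------------------------
  1   | Alpha | green | engineer | bird | juice
  2   | Delta | red | lawyer | cat | tea
  3   | Gamma | white | teacher | dog | water
  4   | Epsilon | blue | doctor | fish | milk
  5   | Beta | yellow | artist | horse | coffee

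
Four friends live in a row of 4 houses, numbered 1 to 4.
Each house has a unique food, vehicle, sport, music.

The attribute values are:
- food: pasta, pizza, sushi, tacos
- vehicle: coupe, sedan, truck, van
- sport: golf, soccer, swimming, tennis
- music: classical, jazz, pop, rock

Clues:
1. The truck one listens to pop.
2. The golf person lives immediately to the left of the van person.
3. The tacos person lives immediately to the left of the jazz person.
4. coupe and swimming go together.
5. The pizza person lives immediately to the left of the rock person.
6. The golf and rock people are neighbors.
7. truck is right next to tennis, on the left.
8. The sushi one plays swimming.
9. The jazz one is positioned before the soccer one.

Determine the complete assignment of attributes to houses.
Solution:

House | Food | Vehicle | Sport | Music
--------------------------------------
  1   | pizza | truck | golf | pop
  2   | tacos | van | tennis | rock
  3   | sushi | coupe | swimming | jazz
  4   | pasta | sedan | soccer | classical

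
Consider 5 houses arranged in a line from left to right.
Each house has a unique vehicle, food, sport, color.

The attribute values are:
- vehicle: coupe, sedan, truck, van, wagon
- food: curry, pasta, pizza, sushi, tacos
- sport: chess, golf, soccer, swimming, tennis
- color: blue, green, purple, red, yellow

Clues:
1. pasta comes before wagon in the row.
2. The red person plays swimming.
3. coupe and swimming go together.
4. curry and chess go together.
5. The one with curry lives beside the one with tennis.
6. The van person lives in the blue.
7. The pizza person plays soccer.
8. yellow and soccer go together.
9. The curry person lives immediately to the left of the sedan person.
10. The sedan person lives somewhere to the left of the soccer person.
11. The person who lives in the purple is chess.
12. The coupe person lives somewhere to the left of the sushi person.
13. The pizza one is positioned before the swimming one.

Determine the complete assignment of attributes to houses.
Solution:

House | Vehicle | Food | Sport | Color
--------------------------------------
  1   | truck | curry | chess | purple
  2   | sedan | pasta | tennis | green
  3   | wagon | pizza | soccer | yellow
  4   | coupe | tacos | swimming | red
  5   | van | sushi | golf | blue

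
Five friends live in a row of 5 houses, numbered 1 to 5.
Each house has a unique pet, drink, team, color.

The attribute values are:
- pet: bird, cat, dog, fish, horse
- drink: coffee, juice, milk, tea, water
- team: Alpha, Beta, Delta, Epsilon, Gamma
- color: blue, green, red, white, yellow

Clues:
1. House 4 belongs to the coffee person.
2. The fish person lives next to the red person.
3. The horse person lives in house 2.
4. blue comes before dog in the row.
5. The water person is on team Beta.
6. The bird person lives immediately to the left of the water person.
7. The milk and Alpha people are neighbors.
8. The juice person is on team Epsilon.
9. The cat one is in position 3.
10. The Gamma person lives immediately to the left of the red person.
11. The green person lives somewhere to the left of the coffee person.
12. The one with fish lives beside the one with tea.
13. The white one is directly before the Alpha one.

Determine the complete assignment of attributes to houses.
Solution:

House | Pet | Drink | Team | Color
----------------------------------
  1   | fish | milk | Gamma | white
  2   | horse | tea | Alpha | red
  3   | cat | juice | Epsilon | green
  4   | bird | coffee | Delta | blue
  5   | dog | water | Beta | yellow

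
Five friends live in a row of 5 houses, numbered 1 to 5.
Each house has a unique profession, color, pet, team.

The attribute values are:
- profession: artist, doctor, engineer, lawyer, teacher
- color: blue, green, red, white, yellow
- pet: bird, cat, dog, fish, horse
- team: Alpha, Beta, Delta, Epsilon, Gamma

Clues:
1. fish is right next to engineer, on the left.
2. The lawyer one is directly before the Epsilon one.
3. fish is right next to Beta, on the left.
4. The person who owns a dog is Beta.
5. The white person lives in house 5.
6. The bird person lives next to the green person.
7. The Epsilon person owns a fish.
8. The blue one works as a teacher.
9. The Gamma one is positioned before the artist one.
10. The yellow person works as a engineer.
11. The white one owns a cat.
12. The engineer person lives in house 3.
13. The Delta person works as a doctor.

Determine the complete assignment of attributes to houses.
Solution:

House | Profession | Color | Pet | Team
---------------------------------------
  1   | lawyer | red | bird | Gamma
  2   | artist | green | fish | Epsilon
  3   | engineer | yellow | dog | Beta
  4   | teacher | blue | horse | Alpha
  5   | doctor | white | cat | Delta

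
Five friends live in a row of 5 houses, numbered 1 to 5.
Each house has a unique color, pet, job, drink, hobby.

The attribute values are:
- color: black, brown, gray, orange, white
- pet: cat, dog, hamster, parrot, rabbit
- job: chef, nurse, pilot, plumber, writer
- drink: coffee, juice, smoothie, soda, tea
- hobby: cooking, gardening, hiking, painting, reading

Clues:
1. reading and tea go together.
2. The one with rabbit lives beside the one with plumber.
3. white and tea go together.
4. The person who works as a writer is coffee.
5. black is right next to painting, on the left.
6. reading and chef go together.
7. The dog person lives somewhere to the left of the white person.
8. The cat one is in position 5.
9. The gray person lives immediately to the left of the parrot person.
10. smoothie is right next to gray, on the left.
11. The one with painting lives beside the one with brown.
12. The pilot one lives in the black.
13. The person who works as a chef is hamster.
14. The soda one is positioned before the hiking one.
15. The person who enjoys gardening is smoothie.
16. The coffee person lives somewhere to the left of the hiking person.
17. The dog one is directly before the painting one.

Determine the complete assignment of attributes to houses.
Solution:

House | Color | Pet | Job | Drink | Hobby
-----------------------------------------
  1   | black | dog | pilot | smoothie | gardening
  2   | gray | rabbit | writer | coffee | painting
  3   | brown | parrot | plumber | soda | cooking
  4   | white | hamster | chef | tea | reading
  5   | orange | cat | nurse | juice | hiking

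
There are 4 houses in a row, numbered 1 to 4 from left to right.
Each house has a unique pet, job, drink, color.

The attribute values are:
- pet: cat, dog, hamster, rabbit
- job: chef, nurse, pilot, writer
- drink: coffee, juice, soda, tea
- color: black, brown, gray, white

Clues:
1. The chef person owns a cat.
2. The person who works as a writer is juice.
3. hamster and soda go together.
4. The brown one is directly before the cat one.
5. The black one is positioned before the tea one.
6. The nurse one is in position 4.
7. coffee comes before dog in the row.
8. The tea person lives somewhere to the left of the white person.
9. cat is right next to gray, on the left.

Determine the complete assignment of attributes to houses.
Solution:

House | Pet | Job | Drink | Color
---------------------------------
  1   | rabbit | writer | juice | brown
  2   | cat | chef | coffee | black
  3   | dog | pilot | tea | gray
  4   | hamster | nurse | soda | white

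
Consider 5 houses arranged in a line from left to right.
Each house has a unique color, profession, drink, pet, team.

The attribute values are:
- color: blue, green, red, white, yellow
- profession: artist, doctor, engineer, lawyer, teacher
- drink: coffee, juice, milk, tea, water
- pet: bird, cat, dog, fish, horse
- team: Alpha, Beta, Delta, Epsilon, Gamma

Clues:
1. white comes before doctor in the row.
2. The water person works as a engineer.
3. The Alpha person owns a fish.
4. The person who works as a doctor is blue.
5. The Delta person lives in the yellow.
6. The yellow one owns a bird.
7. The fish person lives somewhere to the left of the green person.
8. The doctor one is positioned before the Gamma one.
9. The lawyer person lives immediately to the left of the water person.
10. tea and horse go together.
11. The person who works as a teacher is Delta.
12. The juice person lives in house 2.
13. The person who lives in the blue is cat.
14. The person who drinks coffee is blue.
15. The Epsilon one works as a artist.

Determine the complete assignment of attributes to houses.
Solution:

House | Color | Profession | Drink | Pet | Team
-----------------------------------------------
  1   | white | artist | tea | horse | Epsilon
  2   | yellow | teacher | juice | bird | Delta
  3   | blue | doctor | coffee | cat | Beta
  4   | red | lawyer | milk | fish | Alpha
  5   | green | engineer | water | dog | Gamma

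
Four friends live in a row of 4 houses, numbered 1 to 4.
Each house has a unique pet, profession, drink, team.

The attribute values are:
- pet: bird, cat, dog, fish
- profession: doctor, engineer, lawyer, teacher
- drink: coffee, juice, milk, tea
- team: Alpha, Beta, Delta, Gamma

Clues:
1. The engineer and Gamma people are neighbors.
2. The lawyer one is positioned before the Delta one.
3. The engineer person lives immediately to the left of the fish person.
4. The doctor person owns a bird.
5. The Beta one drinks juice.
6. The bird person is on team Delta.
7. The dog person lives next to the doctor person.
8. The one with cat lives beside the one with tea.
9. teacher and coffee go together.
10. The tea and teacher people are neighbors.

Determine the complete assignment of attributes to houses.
Solution:

House | Pet | Profession | Drink | Team
---------------------------------------
  1   | cat | engineer | juice | Beta
  2   | fish | lawyer | tea | Gamma
  3   | dog | teacher | coffee | Alpha
  4   | bird | doctor | milk | Delta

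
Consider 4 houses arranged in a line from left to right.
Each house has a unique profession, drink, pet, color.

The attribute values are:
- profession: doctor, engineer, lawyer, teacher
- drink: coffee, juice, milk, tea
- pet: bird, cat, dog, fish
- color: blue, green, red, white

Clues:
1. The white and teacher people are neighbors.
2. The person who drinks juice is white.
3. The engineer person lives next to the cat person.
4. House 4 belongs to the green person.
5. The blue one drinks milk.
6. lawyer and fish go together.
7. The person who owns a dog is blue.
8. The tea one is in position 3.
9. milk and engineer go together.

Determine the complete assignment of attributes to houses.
Solution:

House | Profession | Drink | Pet | Color
----------------------------------------
  1   | engineer | milk | dog | blue
  2   | doctor | juice | cat | white
  3   | teacher | tea | bird | red
  4   | lawyer | coffee | fish | green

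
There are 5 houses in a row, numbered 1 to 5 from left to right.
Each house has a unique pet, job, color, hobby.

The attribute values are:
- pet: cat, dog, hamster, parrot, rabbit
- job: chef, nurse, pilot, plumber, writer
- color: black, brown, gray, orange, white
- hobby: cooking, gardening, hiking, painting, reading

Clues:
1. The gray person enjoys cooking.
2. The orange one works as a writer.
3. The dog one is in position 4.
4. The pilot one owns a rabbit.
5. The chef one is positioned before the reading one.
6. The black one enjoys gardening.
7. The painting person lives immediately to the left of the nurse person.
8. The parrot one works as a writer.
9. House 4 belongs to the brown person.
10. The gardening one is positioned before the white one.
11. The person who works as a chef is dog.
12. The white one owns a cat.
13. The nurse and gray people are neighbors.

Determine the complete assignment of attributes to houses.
Solution:

House | Pet | Job | Color | Hobby
---------------------------------
  1   | parrot | writer | orange | painting
  2   | hamster | nurse | black | gardening
  3   | rabbit | pilot | gray | cooking
  4   | dog | chef | brown | hiking
  5   | cat | plumber | white | reading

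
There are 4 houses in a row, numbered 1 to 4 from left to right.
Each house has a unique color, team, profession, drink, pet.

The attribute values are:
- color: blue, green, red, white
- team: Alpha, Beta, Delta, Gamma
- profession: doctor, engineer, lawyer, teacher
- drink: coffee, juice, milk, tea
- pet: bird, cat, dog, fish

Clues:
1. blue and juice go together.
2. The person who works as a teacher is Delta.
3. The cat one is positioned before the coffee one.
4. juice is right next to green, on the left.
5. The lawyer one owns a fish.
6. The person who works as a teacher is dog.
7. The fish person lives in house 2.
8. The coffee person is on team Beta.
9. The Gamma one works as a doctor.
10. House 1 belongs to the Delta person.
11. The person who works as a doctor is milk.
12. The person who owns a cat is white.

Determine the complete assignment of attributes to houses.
Solution:

House | Color | Team | Profession | Drink | Pet
-----------------------------------------------
  1   | blue | Delta | teacher | juice | dog
  2   | green | Alpha | lawyer | tea | fish
  3   | white | Gamma | doctor | milk | cat
  4   | red | Beta | engineer | coffee | bird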